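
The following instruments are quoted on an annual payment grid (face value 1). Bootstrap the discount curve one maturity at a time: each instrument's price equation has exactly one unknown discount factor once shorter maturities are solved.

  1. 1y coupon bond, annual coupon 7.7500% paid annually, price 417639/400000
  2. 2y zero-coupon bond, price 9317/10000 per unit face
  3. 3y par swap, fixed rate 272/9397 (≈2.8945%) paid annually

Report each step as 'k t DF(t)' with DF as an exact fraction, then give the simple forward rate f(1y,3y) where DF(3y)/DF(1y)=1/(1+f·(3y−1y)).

step 1 [1y] bond c/1=31/400: DF=(417639/400000 − 31/400·(0))/(1+31/400) = 969/1000 ≈ 0.969000
step 2 [2y] zero: DF = P = 9317/10000 ≈ 0.931700
step 3 [3y] swap r/1=272/9397: DF=(1 − 272/9397·(0.969000+0.931700))/(1+272/9397) = 574/625 ≈ 0.918400

1 1 969/1000
2 2 9317/10000
3 3 574/625
f(1y,3y) = ((969/1000)/(574/625) − 1)/(2) = 253/9184 ≈ 2.7548%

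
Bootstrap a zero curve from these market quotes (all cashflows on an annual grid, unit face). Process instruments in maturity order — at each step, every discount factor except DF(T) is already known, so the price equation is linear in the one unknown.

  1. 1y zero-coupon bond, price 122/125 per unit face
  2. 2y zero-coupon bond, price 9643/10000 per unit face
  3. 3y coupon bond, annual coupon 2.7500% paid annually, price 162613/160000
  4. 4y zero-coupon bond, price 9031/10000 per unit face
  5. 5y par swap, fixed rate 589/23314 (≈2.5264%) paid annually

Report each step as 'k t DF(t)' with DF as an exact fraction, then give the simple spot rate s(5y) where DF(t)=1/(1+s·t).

step 1 [1y] zero: DF = P = 122/125 ≈ 0.976000
step 2 [2y] zero: DF = P = 9643/10000 ≈ 0.964300
step 3 [3y] bond c/1=11/400: DF=(162613/160000 − 11/400·(0.976000+0.964300))/(1+11/400) = 2343/2500 ≈ 0.937200
step 4 [4y] zero: DF = P = 9031/10000 ≈ 0.903100
step 5 [5y] swap r/1=589/23314: DF=(1 − 589/23314·(0.976000+0.964300+0.937200+0.903100))/(1+589/23314) = 4411/5000 ≈ 0.882200

1 1 122/125
2 2 9643/10000
3 3 2343/2500
4 4 9031/10000
5 5 4411/5000
s(5y) = (1/(4411/5000) − 1)/(5) = 589/22055 ≈ 2.6706%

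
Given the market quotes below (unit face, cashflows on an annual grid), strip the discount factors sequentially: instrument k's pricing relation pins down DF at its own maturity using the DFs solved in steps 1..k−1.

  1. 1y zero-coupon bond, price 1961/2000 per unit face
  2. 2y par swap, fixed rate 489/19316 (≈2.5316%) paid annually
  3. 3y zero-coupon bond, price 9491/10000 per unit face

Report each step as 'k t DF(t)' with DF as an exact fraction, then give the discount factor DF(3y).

1 1 1961/2000
2 2 9511/10000
3 3 9491/10000
DF(3y) = 9491/10000 ≈ 0.949100

step 1 [1y] zero: DF = P = 1961/2000 ≈ 0.980500
step 2 [2y] swap r/1=489/19316: DF=(1 − 489/19316·(0.980500))/(1+489/19316) = 9511/10000 ≈ 0.951100
step 3 [3y] zero: DF = P = 9491/10000 ≈ 0.949100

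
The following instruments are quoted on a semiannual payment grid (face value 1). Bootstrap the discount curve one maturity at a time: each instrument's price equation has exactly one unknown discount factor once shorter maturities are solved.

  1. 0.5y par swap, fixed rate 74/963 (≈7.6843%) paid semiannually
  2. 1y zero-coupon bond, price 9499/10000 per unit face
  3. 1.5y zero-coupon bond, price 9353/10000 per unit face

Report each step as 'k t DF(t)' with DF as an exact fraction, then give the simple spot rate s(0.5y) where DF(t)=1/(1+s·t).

step 1 [0.5y] swap r/2=37/963: DF=(1 − 37/963·(0))/(1+37/963) = 963/1000 ≈ 0.963000
step 2 [1y] zero: DF = P = 9499/10000 ≈ 0.949900
step 3 [1.5y] zero: DF = P = 9353/10000 ≈ 0.935300

1 1/2 963/1000
2 1 9499/10000
3 3/2 9353/10000
s(0.5y) = (1/(963/1000) − 1)/(1/2) = 74/963 ≈ 7.6843%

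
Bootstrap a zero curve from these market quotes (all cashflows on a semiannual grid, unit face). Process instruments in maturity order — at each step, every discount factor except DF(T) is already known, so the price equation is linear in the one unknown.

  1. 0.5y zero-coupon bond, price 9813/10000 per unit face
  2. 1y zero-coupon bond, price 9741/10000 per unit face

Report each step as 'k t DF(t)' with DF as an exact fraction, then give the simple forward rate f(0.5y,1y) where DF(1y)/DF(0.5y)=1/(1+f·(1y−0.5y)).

step 1 [0.5y] zero: DF = P = 9813/10000 ≈ 0.981300
step 2 [1y] zero: DF = P = 9741/10000 ≈ 0.974100

1 1/2 9813/10000
2 1 9741/10000
f(0.5y,1y) = ((9813/10000)/(9741/10000) − 1)/(1/2) = 48/3247 ≈ 1.4783%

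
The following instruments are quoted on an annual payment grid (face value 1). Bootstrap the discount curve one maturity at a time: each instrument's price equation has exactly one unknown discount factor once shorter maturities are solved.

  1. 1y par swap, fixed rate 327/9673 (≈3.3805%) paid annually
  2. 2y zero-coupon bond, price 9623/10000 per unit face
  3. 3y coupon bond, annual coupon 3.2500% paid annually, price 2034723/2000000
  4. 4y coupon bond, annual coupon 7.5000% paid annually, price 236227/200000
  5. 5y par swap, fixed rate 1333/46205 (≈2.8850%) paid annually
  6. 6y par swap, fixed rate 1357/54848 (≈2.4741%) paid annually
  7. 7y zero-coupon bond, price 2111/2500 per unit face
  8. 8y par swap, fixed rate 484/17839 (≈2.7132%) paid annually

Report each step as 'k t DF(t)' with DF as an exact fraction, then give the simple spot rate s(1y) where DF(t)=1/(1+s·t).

step 1 [1y] swap r/1=327/9673: DF=(1 − 327/9673·(0))/(1+327/9673) = 9673/10000 ≈ 0.967300
step 2 [2y] zero: DF = P = 9623/10000 ≈ 0.962300
step 3 [3y] bond c/1=13/400: DF=(2034723/2000000 − 13/400·(0.967300+0.962300))/(1+13/400) = 4623/5000 ≈ 0.924600
step 4 [4y] bond c/1=3/40: DF=(236227/200000 − 3/40·(0.967300+0.962300+0.924600))/(1+3/40) = 2249/2500 ≈ 0.899600
step 5 [5y] swap r/1=1333/46205: DF=(1 − 1333/46205·(0.967300+0.962300+0.924600+0.899600))/(1+1333/46205) = 8667/10000 ≈ 0.866700
step 6 [6y] swap r/1=1357/54848: DF=(1 − 1357/54848·(0.967300+0.962300+0.924600+0.899600+0.866700))/(1+1357/54848) = 8643/10000 ≈ 0.864300
step 7 [7y] zero: DF = P = 2111/2500 ≈ 0.844400
step 8 [8y] swap r/1=484/17839: DF=(1 − 484/17839·(0.967300+0.962300+0.924600+0.899600+0.866700+0.864300+0.844400))/(1+484/17839) = 504/625 ≈ 0.806400

1 1 9673/10000
2 2 9623/10000
3 3 4623/5000
4 4 2249/2500
5 5 8667/10000
6 6 8643/10000
7 7 2111/2500
8 8 504/625
s(1y) = (1/(9673/10000) − 1)/(1) = 327/9673 ≈ 3.3805%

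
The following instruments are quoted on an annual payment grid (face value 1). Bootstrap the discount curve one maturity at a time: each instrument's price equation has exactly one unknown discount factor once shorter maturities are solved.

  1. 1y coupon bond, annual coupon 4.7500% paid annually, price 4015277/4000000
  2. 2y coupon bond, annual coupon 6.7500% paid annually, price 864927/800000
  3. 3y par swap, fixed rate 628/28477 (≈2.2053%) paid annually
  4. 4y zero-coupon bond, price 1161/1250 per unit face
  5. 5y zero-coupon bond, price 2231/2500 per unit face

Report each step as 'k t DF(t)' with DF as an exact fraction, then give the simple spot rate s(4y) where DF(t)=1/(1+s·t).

step 1 [1y] bond c/1=19/400: DF=(4015277/4000000 − 19/400·(0))/(1+19/400) = 9583/10000 ≈ 0.958300
step 2 [2y] bond c/1=27/400: DF=(864927/800000 − 27/400·(0.958300))/(1+27/400) = 4761/5000 ≈ 0.952200
step 3 [3y] swap r/1=628/28477: DF=(1 − 628/28477·(0.958300+0.952200))/(1+628/28477) = 2343/2500 ≈ 0.937200
step 4 [4y] zero: DF = P = 1161/1250 ≈ 0.928800
step 5 [5y] zero: DF = P = 2231/2500 ≈ 0.892400

1 1 9583/10000
2 2 4761/5000
3 3 2343/2500
4 4 1161/1250
5 5 2231/2500
s(4y) = (1/(1161/1250) − 1)/(4) = 89/4644 ≈ 1.9165%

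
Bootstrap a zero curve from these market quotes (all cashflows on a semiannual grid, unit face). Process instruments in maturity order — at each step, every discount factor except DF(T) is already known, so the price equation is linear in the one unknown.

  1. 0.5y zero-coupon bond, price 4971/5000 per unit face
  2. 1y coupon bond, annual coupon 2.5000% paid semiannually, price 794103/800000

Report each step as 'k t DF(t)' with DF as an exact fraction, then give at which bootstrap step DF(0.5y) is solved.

1 1/2 4971/5000
2 1 9681/10000
DF(0.5y) is solved at step 1

step 1 [0.5y] zero: DF = P = 4971/5000 ≈ 0.994200
step 2 [1y] bond c/2=1/80: DF=(794103/800000 − 1/80·(0.994200))/(1+1/80) = 9681/10000 ≈ 0.968100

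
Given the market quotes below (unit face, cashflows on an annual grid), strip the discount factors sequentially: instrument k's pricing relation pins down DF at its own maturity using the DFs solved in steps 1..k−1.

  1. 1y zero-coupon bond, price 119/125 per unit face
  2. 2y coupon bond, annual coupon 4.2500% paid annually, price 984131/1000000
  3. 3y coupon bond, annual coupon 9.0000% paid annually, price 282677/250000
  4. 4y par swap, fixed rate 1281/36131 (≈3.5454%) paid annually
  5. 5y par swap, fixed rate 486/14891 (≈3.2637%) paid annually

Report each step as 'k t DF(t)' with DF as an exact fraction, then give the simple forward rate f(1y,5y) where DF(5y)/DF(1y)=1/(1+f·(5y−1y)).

step 1 [1y] zero: DF = P = 119/125 ≈ 0.952000
step 2 [2y] bond c/1=17/400: DF=(984131/1000000 − 17/400·(0.952000))/(1+17/400) = 2263/2500 ≈ 0.905200
step 3 [3y] bond c/1=9/100: DF=(282677/250000 − 9/100·(0.952000+0.905200))/(1+9/100) = 221/250 ≈ 0.884000
step 4 [4y] swap r/1=1281/36131: DF=(1 − 1281/36131·(0.952000+0.905200+0.884000))/(1+1281/36131) = 8719/10000 ≈ 0.871900
step 5 [5y] swap r/1=486/14891: DF=(1 − 486/14891·(0.952000+0.905200+0.884000+0.871900))/(1+486/14891) = 4271/5000 ≈ 0.854200

1 1 119/125
2 2 2263/2500
3 3 221/250
4 4 8719/10000
5 5 4271/5000
f(1y,5y) = ((119/125)/(4271/5000) − 1)/(4) = 489/17084 ≈ 2.8623%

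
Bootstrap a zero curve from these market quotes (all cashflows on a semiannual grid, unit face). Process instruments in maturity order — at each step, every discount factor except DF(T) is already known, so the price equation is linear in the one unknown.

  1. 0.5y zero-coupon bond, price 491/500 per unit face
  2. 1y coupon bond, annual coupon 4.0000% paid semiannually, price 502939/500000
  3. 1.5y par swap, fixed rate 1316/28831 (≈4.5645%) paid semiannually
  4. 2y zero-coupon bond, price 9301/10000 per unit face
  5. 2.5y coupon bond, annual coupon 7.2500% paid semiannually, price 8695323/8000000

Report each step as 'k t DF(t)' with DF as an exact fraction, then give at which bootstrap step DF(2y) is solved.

step 1 [0.5y] zero: DF = P = 491/500 ≈ 0.982000
step 2 [1y] bond c/2=1/50: DF=(502939/500000 − 1/50·(0.982000))/(1+1/50) = 9669/10000 ≈ 0.966900
step 3 [1.5y] swap r/2=658/28831: DF=(1 − 658/28831·(0.982000+0.966900))/(1+658/28831) = 4671/5000 ≈ 0.934200
step 4 [2y] zero: DF = P = 9301/10000 ≈ 0.930100
step 5 [2.5y] bond c/2=29/800: DF=(8695323/8000000 − 29/800·(0.982000+0.966900+0.934200+0.930100))/(1+29/800) = 1831/2000 ≈ 0.915500

1 1/2 491/500
2 1 9669/10000
3 3/2 4671/5000
4 2 9301/10000
5 5/2 1831/2000
DF(2y) is solved at step 4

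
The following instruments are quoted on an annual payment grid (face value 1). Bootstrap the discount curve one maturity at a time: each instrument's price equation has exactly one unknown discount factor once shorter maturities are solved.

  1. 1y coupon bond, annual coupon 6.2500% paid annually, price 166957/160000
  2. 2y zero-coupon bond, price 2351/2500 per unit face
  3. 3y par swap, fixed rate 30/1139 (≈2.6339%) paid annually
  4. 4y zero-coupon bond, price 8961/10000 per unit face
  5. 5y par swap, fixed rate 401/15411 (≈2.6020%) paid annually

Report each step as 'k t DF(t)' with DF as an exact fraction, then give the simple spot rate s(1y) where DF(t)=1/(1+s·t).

1 1 9821/10000
2 2 2351/2500
3 3 37/40
4 4 8961/10000
5 5 8797/10000
s(1y) = (1/(9821/10000) − 1)/(1) = 179/9821 ≈ 1.8226%

step 1 [1y] bond c/1=1/16: DF=(166957/160000 − 1/16·(0))/(1+1/16) = 9821/10000 ≈ 0.982100
step 2 [2y] zero: DF = P = 2351/2500 ≈ 0.940400
step 3 [3y] swap r/1=30/1139: DF=(1 − 30/1139·(0.982100+0.940400))/(1+30/1139) = 37/40 ≈ 0.925000
step 4 [4y] zero: DF = P = 8961/10000 ≈ 0.896100
step 5 [5y] swap r/1=401/15411: DF=(1 − 401/15411·(0.982100+0.940400+0.925000+0.896100))/(1+401/15411) = 8797/10000 ≈ 0.879700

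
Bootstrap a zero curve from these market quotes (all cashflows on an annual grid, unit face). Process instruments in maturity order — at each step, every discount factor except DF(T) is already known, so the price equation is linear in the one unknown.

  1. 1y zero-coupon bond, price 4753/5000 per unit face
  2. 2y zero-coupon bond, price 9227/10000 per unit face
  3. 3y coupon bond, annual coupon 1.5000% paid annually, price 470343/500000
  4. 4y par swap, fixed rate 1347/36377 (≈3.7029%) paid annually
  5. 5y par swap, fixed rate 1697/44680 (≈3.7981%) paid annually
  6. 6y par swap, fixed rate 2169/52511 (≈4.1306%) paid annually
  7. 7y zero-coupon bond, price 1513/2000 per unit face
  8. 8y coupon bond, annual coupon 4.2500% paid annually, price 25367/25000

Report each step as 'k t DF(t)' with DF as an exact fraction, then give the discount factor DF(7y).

1 1 4753/5000
2 2 9227/10000
3 3 8991/10000
4 4 8653/10000
5 5 8303/10000
6 6 7831/10000
7 7 1513/2000
8 8 1821/2500
DF(7y) = 1513/2000 ≈ 0.756500

step 1 [1y] zero: DF = P = 4753/5000 ≈ 0.950600
step 2 [2y] zero: DF = P = 9227/10000 ≈ 0.922700
step 3 [3y] bond c/1=3/200: DF=(470343/500000 − 3/200·(0.950600+0.922700))/(1+3/200) = 8991/10000 ≈ 0.899100
step 4 [4y] swap r/1=1347/36377: DF=(1 − 1347/36377·(0.950600+0.922700+0.899100))/(1+1347/36377) = 8653/10000 ≈ 0.865300
step 5 [5y] swap r/1=1697/44680: DF=(1 − 1697/44680·(0.950600+0.922700+0.899100+0.865300))/(1+1697/44680) = 8303/10000 ≈ 0.830300
step 6 [6y] swap r/1=2169/52511: DF=(1 − 2169/52511·(0.950600+0.922700+0.899100+0.865300+0.830300))/(1+2169/52511) = 7831/10000 ≈ 0.783100
step 7 [7y] zero: DF = P = 1513/2000 ≈ 0.756500
step 8 [8y] bond c/1=17/400: DF=(25367/25000 − 17/400·(0.950600+0.922700+0.899100+0.865300+0.830300+0.783100+0.756500))/(1+17/400) = 1821/2500 ≈ 0.728400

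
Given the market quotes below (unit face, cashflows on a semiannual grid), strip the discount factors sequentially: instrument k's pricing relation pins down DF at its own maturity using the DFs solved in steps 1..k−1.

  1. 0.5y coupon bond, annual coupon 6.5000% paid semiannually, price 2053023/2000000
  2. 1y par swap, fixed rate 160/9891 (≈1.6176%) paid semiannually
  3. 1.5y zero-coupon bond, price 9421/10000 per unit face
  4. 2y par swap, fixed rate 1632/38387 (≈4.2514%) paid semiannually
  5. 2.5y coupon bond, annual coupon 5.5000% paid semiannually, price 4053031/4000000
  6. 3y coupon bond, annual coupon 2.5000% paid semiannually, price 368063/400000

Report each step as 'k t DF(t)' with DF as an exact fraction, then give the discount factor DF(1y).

1 1/2 4971/5000
2 1 123/125
3 3/2 9421/10000
4 2 574/625
5 5/2 4417/5000
6 3 1701/2000
DF(1y) = 123/125 ≈ 0.984000

step 1 [0.5y] bond c/2=13/400: DF=(2053023/2000000 − 13/400·(0))/(1+13/400) = 4971/5000 ≈ 0.994200
step 2 [1y] swap r/2=80/9891: DF=(1 − 80/9891·(0.994200))/(1+80/9891) = 123/125 ≈ 0.984000
step 3 [1.5y] zero: DF = P = 9421/10000 ≈ 0.942100
step 4 [2y] swap r/2=816/38387: DF=(1 − 816/38387·(0.994200+0.984000+0.942100))/(1+816/38387) = 574/625 ≈ 0.918400
step 5 [2.5y] bond c/2=11/400: DF=(4053031/4000000 − 11/400·(0.994200+0.984000+0.942100+0.918400))/(1+11/400) = 4417/5000 ≈ 0.883400
step 6 [3y] bond c/2=1/80: DF=(368063/400000 − 1/80·(0.994200+0.984000+0.942100+0.918400+0.883400))/(1+1/80) = 1701/2000 ≈ 0.850500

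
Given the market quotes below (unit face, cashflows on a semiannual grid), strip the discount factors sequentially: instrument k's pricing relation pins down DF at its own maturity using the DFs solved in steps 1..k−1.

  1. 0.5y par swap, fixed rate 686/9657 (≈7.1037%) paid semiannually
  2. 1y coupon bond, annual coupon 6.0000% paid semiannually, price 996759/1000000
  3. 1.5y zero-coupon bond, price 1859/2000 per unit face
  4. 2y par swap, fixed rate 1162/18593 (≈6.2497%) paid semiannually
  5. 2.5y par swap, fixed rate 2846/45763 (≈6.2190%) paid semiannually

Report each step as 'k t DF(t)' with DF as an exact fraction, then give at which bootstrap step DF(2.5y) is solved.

step 1 [0.5y] swap r/2=343/9657: DF=(1 − 343/9657·(0))/(1+343/9657) = 9657/10000 ≈ 0.965700
step 2 [1y] bond c/2=3/100: DF=(996759/1000000 − 3/100·(0.965700))/(1+3/100) = 2349/2500 ≈ 0.939600
step 3 [1.5y] zero: DF = P = 1859/2000 ≈ 0.929500
step 4 [2y] swap r/2=581/18593: DF=(1 − 581/18593·(0.965700+0.939600+0.929500))/(1+581/18593) = 4419/5000 ≈ 0.883800
step 5 [2.5y] swap r/2=1423/45763: DF=(1 − 1423/45763·(0.965700+0.939600+0.929500+0.883800))/(1+1423/45763) = 8577/10000 ≈ 0.857700

1 1/2 9657/10000
2 1 2349/2500
3 3/2 1859/2000
4 2 4419/5000
5 5/2 8577/10000
DF(2.5y) is solved at step 5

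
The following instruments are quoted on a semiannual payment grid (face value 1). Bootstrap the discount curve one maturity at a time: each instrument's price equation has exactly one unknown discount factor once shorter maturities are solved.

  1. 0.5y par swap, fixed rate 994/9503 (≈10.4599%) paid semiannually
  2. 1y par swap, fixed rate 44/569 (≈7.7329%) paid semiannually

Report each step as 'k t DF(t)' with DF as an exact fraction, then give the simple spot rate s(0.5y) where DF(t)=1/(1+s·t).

1 1/2 9503/10000
2 1 4637/5000
s(0.5y) = (1/(9503/10000) − 1)/(1/2) = 994/9503 ≈ 10.4599%

step 1 [0.5y] swap r/2=497/9503: DF=(1 − 497/9503·(0))/(1+497/9503) = 9503/10000 ≈ 0.950300
step 2 [1y] swap r/2=22/569: DF=(1 − 22/569·(0.950300))/(1+22/569) = 4637/5000 ≈ 0.927400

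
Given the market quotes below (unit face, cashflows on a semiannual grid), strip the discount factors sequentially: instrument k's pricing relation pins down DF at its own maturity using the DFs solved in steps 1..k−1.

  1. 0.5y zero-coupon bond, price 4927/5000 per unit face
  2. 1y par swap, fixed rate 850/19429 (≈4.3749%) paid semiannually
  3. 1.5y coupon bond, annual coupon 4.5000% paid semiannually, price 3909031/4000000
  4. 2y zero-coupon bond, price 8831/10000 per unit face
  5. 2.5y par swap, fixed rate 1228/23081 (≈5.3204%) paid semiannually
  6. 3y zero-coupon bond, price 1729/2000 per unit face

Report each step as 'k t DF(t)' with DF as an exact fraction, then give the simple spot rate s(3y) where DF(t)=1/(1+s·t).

step 1 [0.5y] zero: DF = P = 4927/5000 ≈ 0.985400
step 2 [1y] swap r/2=425/19429: DF=(1 − 425/19429·(0.985400))/(1+425/19429) = 383/400 ≈ 0.957500
step 3 [1.5y] bond c/2=9/400: DF=(3909031/4000000 − 9/400·(0.985400+0.957500))/(1+9/400) = 913/1000 ≈ 0.913000
step 4 [2y] zero: DF = P = 8831/10000 ≈ 0.883100
step 5 [2.5y] swap r/2=614/23081: DF=(1 − 614/23081·(0.985400+0.957500+0.913000+0.883100))/(1+614/23081) = 2193/2500 ≈ 0.877200
step 6 [3y] zero: DF = P = 1729/2000 ≈ 0.864500

1 1/2 4927/5000
2 1 383/400
3 3/2 913/1000
4 2 8831/10000
5 5/2 2193/2500
6 3 1729/2000
s(3y) = (1/(1729/2000) − 1)/(3) = 271/5187 ≈ 5.2246%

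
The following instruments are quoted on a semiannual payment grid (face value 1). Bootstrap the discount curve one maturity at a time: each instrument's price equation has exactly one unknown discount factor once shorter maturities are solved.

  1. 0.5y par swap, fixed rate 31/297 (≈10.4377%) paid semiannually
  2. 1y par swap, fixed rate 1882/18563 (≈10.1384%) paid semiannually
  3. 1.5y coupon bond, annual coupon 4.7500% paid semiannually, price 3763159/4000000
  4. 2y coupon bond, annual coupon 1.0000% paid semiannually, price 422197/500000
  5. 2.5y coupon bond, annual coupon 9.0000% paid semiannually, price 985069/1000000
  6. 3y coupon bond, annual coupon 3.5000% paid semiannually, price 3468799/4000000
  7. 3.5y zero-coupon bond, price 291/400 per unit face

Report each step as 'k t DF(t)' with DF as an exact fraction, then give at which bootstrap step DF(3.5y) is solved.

1 1/2 594/625
2 1 9059/10000
3 3/2 8759/10000
4 2 4133/5000
5 5/2 3947/5000
6 3 311/400
7 7/2 291/400
DF(3.5y) is solved at step 7

step 1 [0.5y] swap r/2=31/594: DF=(1 − 31/594·(0))/(1+31/594) = 594/625 ≈ 0.950400
step 2 [1y] swap r/2=941/18563: DF=(1 − 941/18563·(0.950400))/(1+941/18563) = 9059/10000 ≈ 0.905900
step 3 [1.5y] bond c/2=19/800: DF=(3763159/4000000 − 19/800·(0.950400+0.905900))/(1+19/800) = 8759/10000 ≈ 0.875900
step 4 [2y] bond c/2=1/200: DF=(422197/500000 − 1/200·(0.950400+0.905900+0.875900))/(1+1/200) = 4133/5000 ≈ 0.826600
step 5 [2.5y] bond c/2=9/200: DF=(985069/1000000 − 9/200·(0.950400+0.905900+0.875900+0.826600))/(1+9/200) = 3947/5000 ≈ 0.789400
step 6 [3y] bond c/2=7/400: DF=(3468799/4000000 − 7/400·(0.950400+0.905900+0.875900+0.826600+0.789400))/(1+7/400) = 311/400 ≈ 0.777500
step 7 [3.5y] zero: DF = P = 291/400 ≈ 0.727500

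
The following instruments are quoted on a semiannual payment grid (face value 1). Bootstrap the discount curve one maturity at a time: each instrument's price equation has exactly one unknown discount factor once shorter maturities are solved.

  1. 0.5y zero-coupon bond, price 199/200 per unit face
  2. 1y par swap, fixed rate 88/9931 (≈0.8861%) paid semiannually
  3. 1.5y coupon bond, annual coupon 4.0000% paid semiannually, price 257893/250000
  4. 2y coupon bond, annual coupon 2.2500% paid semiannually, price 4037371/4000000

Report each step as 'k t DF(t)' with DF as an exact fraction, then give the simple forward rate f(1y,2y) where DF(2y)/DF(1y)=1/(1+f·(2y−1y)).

1 1/2 199/200
2 1 1239/1250
3 3/2 2431/2500
4 2 2413/2500
f(1y,2y) = ((1239/1250)/(2413/2500) − 1)/(1) = 65/2413 ≈ 2.6937%

step 1 [0.5y] zero: DF = P = 199/200 ≈ 0.995000
step 2 [1y] swap r/2=44/9931: DF=(1 − 44/9931·(0.995000))/(1+44/9931) = 1239/1250 ≈ 0.991200
step 3 [1.5y] bond c/2=1/50: DF=(257893/250000 − 1/50·(0.995000+0.991200))/(1+1/50) = 2431/2500 ≈ 0.972400
step 4 [2y] bond c/2=9/800: DF=(4037371/4000000 − 9/800·(0.995000+0.991200+0.972400))/(1+9/800) = 2413/2500 ≈ 0.965200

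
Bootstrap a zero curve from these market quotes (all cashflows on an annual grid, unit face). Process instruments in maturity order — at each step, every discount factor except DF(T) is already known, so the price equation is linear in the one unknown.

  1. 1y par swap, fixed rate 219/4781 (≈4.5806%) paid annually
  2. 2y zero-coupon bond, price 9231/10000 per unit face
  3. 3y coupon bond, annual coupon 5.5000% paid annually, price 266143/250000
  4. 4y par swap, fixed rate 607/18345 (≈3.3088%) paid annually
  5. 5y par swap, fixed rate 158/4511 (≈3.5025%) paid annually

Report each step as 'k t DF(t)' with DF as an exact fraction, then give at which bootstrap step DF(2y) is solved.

step 1 [1y] swap r/1=219/4781: DF=(1 − 219/4781·(0))/(1+219/4781) = 4781/5000 ≈ 0.956200
step 2 [2y] zero: DF = P = 9231/10000 ≈ 0.923100
step 3 [3y] bond c/1=11/200: DF=(266143/250000 − 11/200·(0.956200+0.923100))/(1+11/200) = 9111/10000 ≈ 0.911100
step 4 [4y] swap r/1=607/18345: DF=(1 − 607/18345·(0.956200+0.923100+0.911100))/(1+607/18345) = 4393/5000 ≈ 0.878600
step 5 [5y] swap r/1=158/4511: DF=(1 − 158/4511·(0.956200+0.923100+0.911100+0.878600))/(1+158/4511) = 421/500 ≈ 0.842000

1 1 4781/5000
2 2 9231/10000
3 3 9111/10000
4 4 4393/5000
5 5 421/500
DF(2y) is solved at step 2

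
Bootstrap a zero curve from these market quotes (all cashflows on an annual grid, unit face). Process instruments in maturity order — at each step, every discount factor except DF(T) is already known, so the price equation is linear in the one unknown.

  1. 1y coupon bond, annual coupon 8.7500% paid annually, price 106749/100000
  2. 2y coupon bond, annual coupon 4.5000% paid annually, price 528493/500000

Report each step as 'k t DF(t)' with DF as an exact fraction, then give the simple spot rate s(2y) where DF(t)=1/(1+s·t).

step 1 [1y] bond c/1=7/80: DF=(106749/100000 − 7/80·(0))/(1+7/80) = 1227/1250 ≈ 0.981600
step 2 [2y] bond c/1=9/200: DF=(528493/500000 − 9/200·(0.981600))/(1+9/200) = 2423/2500 ≈ 0.969200

1 1 1227/1250
2 2 2423/2500
s(2y) = (1/(2423/2500) − 1)/(2) = 77/4846 ≈ 1.5889%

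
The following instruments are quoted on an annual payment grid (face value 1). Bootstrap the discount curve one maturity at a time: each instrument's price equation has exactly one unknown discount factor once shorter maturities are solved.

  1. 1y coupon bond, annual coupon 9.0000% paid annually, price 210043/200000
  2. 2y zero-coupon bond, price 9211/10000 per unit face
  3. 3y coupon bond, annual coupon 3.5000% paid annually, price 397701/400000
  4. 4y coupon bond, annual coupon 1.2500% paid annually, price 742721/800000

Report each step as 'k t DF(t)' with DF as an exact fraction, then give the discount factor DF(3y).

1 1 1927/2000
2 2 9211/10000
3 3 8969/10000
4 4 4413/5000
DF(3y) = 8969/10000 ≈ 0.896900

step 1 [1y] bond c/1=9/100: DF=(210043/200000 − 9/100·(0))/(1+9/100) = 1927/2000 ≈ 0.963500
step 2 [2y] zero: DF = P = 9211/10000 ≈ 0.921100
step 3 [3y] bond c/1=7/200: DF=(397701/400000 − 7/200·(0.963500+0.921100))/(1+7/200) = 8969/10000 ≈ 0.896900
step 4 [4y] bond c/1=1/80: DF=(742721/800000 − 1/80·(0.963500+0.921100+0.896900))/(1+1/80) = 4413/5000 ≈ 0.882600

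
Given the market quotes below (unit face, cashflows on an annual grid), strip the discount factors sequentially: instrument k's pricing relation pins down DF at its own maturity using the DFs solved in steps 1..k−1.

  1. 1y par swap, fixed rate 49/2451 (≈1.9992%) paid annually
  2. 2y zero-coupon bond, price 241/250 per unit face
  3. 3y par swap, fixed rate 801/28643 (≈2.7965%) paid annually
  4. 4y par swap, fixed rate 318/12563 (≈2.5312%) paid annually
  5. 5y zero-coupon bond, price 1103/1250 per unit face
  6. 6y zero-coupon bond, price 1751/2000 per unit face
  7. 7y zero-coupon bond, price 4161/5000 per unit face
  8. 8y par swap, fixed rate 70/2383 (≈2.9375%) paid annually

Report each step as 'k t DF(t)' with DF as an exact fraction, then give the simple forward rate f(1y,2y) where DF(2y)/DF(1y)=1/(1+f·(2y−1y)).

1 1 2451/2500
2 2 241/250
3 3 9199/10000
4 4 4523/5000
5 5 1103/1250
6 6 1751/2000
7 7 4161/5000
8 8 79/100
f(1y,2y) = ((2451/2500)/(241/250) − 1)/(1) = 41/2410 ≈ 1.7012%

step 1 [1y] swap r/1=49/2451: DF=(1 − 49/2451·(0))/(1+49/2451) = 2451/2500 ≈ 0.980400
step 2 [2y] zero: DF = P = 241/250 ≈ 0.964000
step 3 [3y] swap r/1=801/28643: DF=(1 − 801/28643·(0.980400+0.964000))/(1+801/28643) = 9199/10000 ≈ 0.919900
step 4 [4y] swap r/1=318/12563: DF=(1 − 318/12563·(0.980400+0.964000+0.919900))/(1+318/12563) = 4523/5000 ≈ 0.904600
step 5 [5y] zero: DF = P = 1103/1250 ≈ 0.882400
step 6 [6y] zero: DF = P = 1751/2000 ≈ 0.875500
step 7 [7y] zero: DF = P = 4161/5000 ≈ 0.832200
step 8 [8y] swap r/1=70/2383: DF=(1 − 70/2383·(0.980400+0.964000+0.919900+0.904600+0.882400+0.875500+0.832200))/(1+70/2383) = 79/100 ≈ 0.790000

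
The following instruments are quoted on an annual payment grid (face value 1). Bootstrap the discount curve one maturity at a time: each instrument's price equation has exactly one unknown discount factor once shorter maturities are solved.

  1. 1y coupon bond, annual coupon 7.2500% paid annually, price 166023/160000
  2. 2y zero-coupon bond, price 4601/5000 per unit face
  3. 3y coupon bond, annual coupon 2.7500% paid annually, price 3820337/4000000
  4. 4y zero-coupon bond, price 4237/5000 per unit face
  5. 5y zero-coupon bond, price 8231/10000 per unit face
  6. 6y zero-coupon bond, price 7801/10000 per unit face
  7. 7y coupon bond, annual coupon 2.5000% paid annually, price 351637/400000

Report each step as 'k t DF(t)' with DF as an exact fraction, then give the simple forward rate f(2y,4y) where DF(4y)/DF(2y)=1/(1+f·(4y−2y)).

1 1 387/400
2 2 4601/5000
3 3 879/1000
4 4 4237/5000
5 5 8231/10000
6 6 7801/10000
7 7 913/1250
f(2y,4y) = ((4601/5000)/(4237/5000) − 1)/(2) = 182/4237 ≈ 4.2955%

step 1 [1y] bond c/1=29/400: DF=(166023/160000 − 29/400·(0))/(1+29/400) = 387/400 ≈ 0.967500
step 2 [2y] zero: DF = P = 4601/5000 ≈ 0.920200
step 3 [3y] bond c/1=11/400: DF=(3820337/4000000 − 11/400·(0.967500+0.920200))/(1+11/400) = 879/1000 ≈ 0.879000
step 4 [4y] zero: DF = P = 4237/5000 ≈ 0.847400
step 5 [5y] zero: DF = P = 8231/10000 ≈ 0.823100
step 6 [6y] zero: DF = P = 7801/10000 ≈ 0.780100
step 7 [7y] bond c/1=1/40: DF=(351637/400000 − 1/40·(0.967500+0.920200+0.879000+0.847400+0.823100+0.780100))/(1+1/40) = 913/1250 ≈ 0.730400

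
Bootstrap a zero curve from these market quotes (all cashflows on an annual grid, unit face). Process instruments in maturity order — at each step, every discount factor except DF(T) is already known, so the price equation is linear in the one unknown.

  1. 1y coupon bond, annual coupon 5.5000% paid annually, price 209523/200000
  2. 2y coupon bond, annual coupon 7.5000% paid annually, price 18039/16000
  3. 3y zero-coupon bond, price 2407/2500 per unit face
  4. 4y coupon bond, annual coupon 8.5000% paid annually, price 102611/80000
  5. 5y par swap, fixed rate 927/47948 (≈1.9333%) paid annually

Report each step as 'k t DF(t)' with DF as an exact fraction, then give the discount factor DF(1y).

1 1 993/1000
2 2 1959/2000
3 3 2407/2500
4 4 4761/5000
5 5 9073/10000
DF(1y) = 993/1000 ≈ 0.993000

step 1 [1y] bond c/1=11/200: DF=(209523/200000 − 11/200·(0))/(1+11/200) = 993/1000 ≈ 0.993000
step 2 [2y] bond c/1=3/40: DF=(18039/16000 − 3/40·(0.993000))/(1+3/40) = 1959/2000 ≈ 0.979500
step 3 [3y] zero: DF = P = 2407/2500 ≈ 0.962800
step 4 [4y] bond c/1=17/200: DF=(102611/80000 − 17/200·(0.993000+0.979500+0.962800))/(1+17/200) = 4761/5000 ≈ 0.952200
step 5 [5y] swap r/1=927/47948: DF=(1 − 927/47948·(0.993000+0.979500+0.962800+0.952200))/(1+927/47948) = 9073/10000 ≈ 0.907300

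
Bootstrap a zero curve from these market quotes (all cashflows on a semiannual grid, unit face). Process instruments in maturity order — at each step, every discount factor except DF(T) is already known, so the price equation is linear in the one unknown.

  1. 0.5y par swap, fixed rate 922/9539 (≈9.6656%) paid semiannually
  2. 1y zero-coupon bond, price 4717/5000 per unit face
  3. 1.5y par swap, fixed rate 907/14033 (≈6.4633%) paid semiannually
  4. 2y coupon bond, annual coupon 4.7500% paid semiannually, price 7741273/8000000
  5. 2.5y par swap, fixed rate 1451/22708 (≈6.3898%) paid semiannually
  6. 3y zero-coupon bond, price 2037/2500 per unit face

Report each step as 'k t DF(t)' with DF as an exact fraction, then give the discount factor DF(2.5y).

1 1/2 9539/10000
2 1 4717/5000
3 3/2 9093/10000
4 2 8801/10000
5 5/2 8549/10000
6 3 2037/2500
DF(2.5y) = 8549/10000 ≈ 0.854900

step 1 [0.5y] swap r/2=461/9539: DF=(1 − 461/9539·(0))/(1+461/9539) = 9539/10000 ≈ 0.953900
step 2 [1y] zero: DF = P = 4717/5000 ≈ 0.943400
step 3 [1.5y] swap r/2=907/28066: DF=(1 − 907/28066·(0.953900+0.943400))/(1+907/28066) = 9093/10000 ≈ 0.909300
step 4 [2y] bond c/2=19/800: DF=(7741273/8000000 − 19/800·(0.953900+0.943400+0.909300))/(1+19/800) = 8801/10000 ≈ 0.880100
step 5 [2.5y] swap r/2=1451/45416: DF=(1 − 1451/45416·(0.953900+0.943400+0.909300+0.880100))/(1+1451/45416) = 8549/10000 ≈ 0.854900
step 6 [3y] zero: DF = P = 2037/2500 ≈ 0.814800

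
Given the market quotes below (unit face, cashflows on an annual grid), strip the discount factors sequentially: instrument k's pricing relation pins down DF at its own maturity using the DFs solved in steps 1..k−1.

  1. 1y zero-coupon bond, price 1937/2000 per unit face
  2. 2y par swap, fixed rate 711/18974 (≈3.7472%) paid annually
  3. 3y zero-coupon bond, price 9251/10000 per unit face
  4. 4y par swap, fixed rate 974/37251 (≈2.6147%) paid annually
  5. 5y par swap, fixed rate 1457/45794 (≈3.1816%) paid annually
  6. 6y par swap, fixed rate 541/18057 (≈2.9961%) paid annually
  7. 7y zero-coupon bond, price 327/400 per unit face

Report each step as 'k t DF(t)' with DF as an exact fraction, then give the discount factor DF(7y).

1 1 1937/2000
2 2 9289/10000
3 3 9251/10000
4 4 4513/5000
5 5 8543/10000
6 6 8377/10000
7 7 327/400
DF(7y) = 327/400 ≈ 0.817500

step 1 [1y] zero: DF = P = 1937/2000 ≈ 0.968500
step 2 [2y] swap r/1=711/18974: DF=(1 − 711/18974·(0.968500))/(1+711/18974) = 9289/10000 ≈ 0.928900
step 3 [3y] zero: DF = P = 9251/10000 ≈ 0.925100
step 4 [4y] swap r/1=974/37251: DF=(1 − 974/37251·(0.968500+0.928900+0.925100))/(1+974/37251) = 4513/5000 ≈ 0.902600
step 5 [5y] swap r/1=1457/45794: DF=(1 − 1457/45794·(0.968500+0.928900+0.925100+0.902600))/(1+1457/45794) = 8543/10000 ≈ 0.854300
step 6 [6y] swap r/1=541/18057: DF=(1 − 541/18057·(0.968500+0.928900+0.925100+0.902600+0.854300))/(1+541/18057) = 8377/10000 ≈ 0.837700
step 7 [7y] zero: DF = P = 327/400 ≈ 0.817500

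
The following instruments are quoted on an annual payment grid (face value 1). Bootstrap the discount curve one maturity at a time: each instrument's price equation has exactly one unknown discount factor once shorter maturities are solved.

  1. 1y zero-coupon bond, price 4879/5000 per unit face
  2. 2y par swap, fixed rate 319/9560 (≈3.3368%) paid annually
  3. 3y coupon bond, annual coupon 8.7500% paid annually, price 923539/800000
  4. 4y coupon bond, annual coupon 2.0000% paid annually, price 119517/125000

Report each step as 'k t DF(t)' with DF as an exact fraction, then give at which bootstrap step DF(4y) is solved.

1 1 4879/5000
2 2 4681/5000
3 3 9077/10000
4 4 8821/10000
DF(4y) is solved at step 4

step 1 [1y] zero: DF = P = 4879/5000 ≈ 0.975800
step 2 [2y] swap r/1=319/9560: DF=(1 − 319/9560·(0.975800))/(1+319/9560) = 4681/5000 ≈ 0.936200
step 3 [3y] bond c/1=7/80: DF=(923539/800000 − 7/80·(0.975800+0.936200))/(1+7/80) = 9077/10000 ≈ 0.907700
step 4 [4y] bond c/1=1/50: DF=(119517/125000 − 1/50·(0.975800+0.936200+0.907700))/(1+1/50) = 8821/10000 ≈ 0.882100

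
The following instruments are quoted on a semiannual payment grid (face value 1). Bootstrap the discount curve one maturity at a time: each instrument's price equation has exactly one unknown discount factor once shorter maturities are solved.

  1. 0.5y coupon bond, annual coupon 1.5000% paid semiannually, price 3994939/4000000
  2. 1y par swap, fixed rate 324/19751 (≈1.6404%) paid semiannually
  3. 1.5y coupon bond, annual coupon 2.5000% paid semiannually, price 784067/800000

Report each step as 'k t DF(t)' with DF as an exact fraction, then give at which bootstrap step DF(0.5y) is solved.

step 1 [0.5y] bond c/2=3/400: DF=(3994939/4000000 − 3/400·(0))/(1+3/400) = 9913/10000 ≈ 0.991300
step 2 [1y] swap r/2=162/19751: DF=(1 − 162/19751·(0.991300))/(1+162/19751) = 4919/5000 ≈ 0.983800
step 3 [1.5y] bond c/2=1/80: DF=(784067/800000 − 1/80·(0.991300+0.983800))/(1+1/80) = 2359/2500 ≈ 0.943600

1 1/2 9913/10000
2 1 4919/5000
3 3/2 2359/2500
DF(0.5y) is solved at step 1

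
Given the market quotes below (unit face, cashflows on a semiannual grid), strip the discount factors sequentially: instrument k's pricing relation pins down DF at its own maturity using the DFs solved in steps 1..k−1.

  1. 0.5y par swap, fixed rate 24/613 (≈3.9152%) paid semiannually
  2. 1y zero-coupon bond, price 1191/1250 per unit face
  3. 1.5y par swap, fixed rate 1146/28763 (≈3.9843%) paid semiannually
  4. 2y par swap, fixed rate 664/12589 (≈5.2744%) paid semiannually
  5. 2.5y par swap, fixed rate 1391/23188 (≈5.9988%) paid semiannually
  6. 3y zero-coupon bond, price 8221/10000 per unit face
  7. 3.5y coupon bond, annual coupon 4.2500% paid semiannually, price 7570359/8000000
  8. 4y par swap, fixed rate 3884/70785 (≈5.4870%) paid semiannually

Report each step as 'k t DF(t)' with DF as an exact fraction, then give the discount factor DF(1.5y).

step 1 [0.5y] swap r/2=12/613: DF=(1 − 12/613·(0))/(1+12/613) = 613/625 ≈ 0.980800
step 2 [1y] zero: DF = P = 1191/1250 ≈ 0.952800
step 3 [1.5y] swap r/2=573/28763: DF=(1 − 573/28763·(0.980800+0.952800))/(1+573/28763) = 9427/10000 ≈ 0.942700
step 4 [2y] swap r/2=332/12589: DF=(1 − 332/12589·(0.980800+0.952800+0.942700))/(1+332/12589) = 2251/2500 ≈ 0.900400
step 5 [2.5y] swap r/2=1391/46376: DF=(1 − 1391/46376·(0.980800+0.952800+0.942700+0.900400))/(1+1391/46376) = 8609/10000 ≈ 0.860900
step 6 [3y] zero: DF = P = 8221/10000 ≈ 0.822100
step 7 [3.5y] bond c/2=17/800: DF=(7570359/8000000 − 17/800·(0.980800+0.952800+0.942700+0.900400+0.860900+0.822100))/(1+17/800) = 813/1000 ≈ 0.813000
step 8 [4y] swap r/2=1942/70785: DF=(1 − 1942/70785·(0.980800+0.952800+0.942700+0.900400+0.860900+0.822100+0.813000))/(1+1942/70785) = 4029/5000 ≈ 0.805800

1 1/2 613/625
2 1 1191/1250
3 3/2 9427/10000
4 2 2251/2500
5 5/2 8609/10000
6 3 8221/10000
7 7/2 813/1000
8 4 4029/5000
DF(1.5y) = 9427/10000 ≈ 0.942700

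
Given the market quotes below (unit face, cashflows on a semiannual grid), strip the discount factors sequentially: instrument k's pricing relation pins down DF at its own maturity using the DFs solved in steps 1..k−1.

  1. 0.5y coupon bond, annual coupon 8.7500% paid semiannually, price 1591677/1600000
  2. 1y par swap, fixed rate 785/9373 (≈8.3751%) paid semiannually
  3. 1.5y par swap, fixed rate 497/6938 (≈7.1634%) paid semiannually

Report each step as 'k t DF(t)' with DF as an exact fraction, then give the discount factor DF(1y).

step 1 [0.5y] bond c/2=7/160: DF=(1591677/1600000 − 7/160·(0))/(1+7/160) = 9531/10000 ≈ 0.953100
step 2 [1y] swap r/2=785/18746: DF=(1 − 785/18746·(0.953100))/(1+785/18746) = 1843/2000 ≈ 0.921500
step 3 [1.5y] swap r/2=497/13876: DF=(1 − 497/13876·(0.953100+0.921500))/(1+497/13876) = 4503/5000 ≈ 0.900600

1 1/2 9531/10000
2 1 1843/2000
3 3/2 4503/5000
DF(1y) = 1843/2000 ≈ 0.921500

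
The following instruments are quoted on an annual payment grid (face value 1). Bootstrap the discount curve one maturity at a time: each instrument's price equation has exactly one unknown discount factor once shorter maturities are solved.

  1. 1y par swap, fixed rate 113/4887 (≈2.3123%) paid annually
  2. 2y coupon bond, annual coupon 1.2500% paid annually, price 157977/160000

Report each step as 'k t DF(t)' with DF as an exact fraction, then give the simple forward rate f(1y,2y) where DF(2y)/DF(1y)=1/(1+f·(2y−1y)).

1 1 4887/5000
2 2 9631/10000
f(1y,2y) = ((4887/5000)/(9631/10000) − 1)/(1) = 143/9631 ≈ 1.4848%

step 1 [1y] swap r/1=113/4887: DF=(1 − 113/4887·(0))/(1+113/4887) = 4887/5000 ≈ 0.977400
step 2 [2y] bond c/1=1/80: DF=(157977/160000 − 1/80·(0.977400))/(1+1/80) = 9631/10000 ≈ 0.963100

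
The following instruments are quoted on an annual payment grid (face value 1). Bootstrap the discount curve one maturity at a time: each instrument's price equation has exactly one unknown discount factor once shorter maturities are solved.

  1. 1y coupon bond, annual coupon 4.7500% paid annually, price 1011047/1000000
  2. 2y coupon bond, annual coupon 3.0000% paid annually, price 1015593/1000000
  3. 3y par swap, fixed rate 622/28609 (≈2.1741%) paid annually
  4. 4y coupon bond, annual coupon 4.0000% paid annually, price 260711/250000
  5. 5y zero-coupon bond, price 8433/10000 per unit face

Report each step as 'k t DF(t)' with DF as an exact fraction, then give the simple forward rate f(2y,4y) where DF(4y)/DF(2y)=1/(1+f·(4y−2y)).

1 1 2413/2500
2 2 9579/10000
3 3 4689/5000
4 4 8927/10000
5 5 8433/10000
f(2y,4y) = ((9579/10000)/(8927/10000) − 1)/(2) = 326/8927 ≈ 3.6518%

step 1 [1y] bond c/1=19/400: DF=(1011047/1000000 − 19/400·(0))/(1+19/400) = 2413/2500 ≈ 0.965200
step 2 [2y] bond c/1=3/100: DF=(1015593/1000000 − 3/100·(0.965200))/(1+3/100) = 9579/10000 ≈ 0.957900
step 3 [3y] swap r/1=622/28609: DF=(1 − 622/28609·(0.965200+0.957900))/(1+622/28609) = 4689/5000 ≈ 0.937800
step 4 [4y] bond c/1=1/25: DF=(260711/250000 − 1/25·(0.965200+0.957900+0.937800))/(1+1/25) = 8927/10000 ≈ 0.892700
step 5 [5y] zero: DF = P = 8433/10000 ≈ 0.843300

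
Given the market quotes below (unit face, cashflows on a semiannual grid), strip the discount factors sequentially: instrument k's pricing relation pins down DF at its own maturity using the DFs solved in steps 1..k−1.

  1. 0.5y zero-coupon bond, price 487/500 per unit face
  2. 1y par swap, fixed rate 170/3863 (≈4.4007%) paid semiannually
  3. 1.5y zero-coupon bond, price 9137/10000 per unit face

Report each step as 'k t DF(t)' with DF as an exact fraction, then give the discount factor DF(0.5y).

step 1 [0.5y] zero: DF = P = 487/500 ≈ 0.974000
step 2 [1y] swap r/2=85/3863: DF=(1 − 85/3863·(0.974000))/(1+85/3863) = 383/400 ≈ 0.957500
step 3 [1.5y] zero: DF = P = 9137/10000 ≈ 0.913700

1 1/2 487/500
2 1 383/400
3 3/2 9137/10000
DF(0.5y) = 487/500 ≈ 0.974000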